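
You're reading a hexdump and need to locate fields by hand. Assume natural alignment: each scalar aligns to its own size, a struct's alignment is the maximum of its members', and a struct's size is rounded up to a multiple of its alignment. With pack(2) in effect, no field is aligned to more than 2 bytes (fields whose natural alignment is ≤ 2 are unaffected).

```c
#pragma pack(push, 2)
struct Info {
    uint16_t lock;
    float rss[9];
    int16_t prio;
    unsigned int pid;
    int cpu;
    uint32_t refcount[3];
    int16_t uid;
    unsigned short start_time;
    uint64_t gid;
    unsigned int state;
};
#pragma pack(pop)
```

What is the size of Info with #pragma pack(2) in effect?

lock at 0 (size 2, align 2) → ends 2
rss at 2 (size 36, align 2) → ends 38
prio at 38 (size 2, align 2) → ends 40
pid at 40 (size 4, align 2) → ends 44
cpu at 44 (size 4, align 2) → ends 48
refcount at 48 (size 12, align 2) → ends 60
uid at 60 (size 2, align 2) → ends 62
start_time at 62 (size 2, align 2) → ends 64
gid at 64 (size 8, align 2) → ends 72
state at 72 (size 4, align 2) → ends 76
total 76 bytes, alignment 2

76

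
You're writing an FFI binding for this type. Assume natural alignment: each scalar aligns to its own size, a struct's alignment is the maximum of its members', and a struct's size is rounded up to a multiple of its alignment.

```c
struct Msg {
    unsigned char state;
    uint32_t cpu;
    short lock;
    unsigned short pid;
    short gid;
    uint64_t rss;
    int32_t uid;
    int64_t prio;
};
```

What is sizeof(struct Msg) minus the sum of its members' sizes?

0..1  state  (1B, 1-aligned)
1..4  -- padding (3B)
4..8  cpu  (4B, 4-aligned)
8..10  lock  (2B, 2-aligned)
10..12  pid  (2B, 2-aligned)
12..14  gid  (2B, 2-aligned)
14..16  -- padding (2B)
16..24  rss  (8B, 8-aligned)
24..28  uid  (4B, 4-aligned)
28..32  -- padding (4B)
32..40  prio  (8B, 8-aligned)
sizeof = 40, alignof = 8
data bytes 31, size 40 → padding 9

9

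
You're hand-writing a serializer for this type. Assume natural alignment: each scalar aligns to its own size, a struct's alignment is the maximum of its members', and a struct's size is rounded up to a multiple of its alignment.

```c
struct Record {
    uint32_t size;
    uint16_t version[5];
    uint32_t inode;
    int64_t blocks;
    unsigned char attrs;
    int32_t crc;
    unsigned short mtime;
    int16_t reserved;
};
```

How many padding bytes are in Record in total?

0..4  size  (4B, 4-aligned)
4..14  version  (10B, 2-aligned)
14..16  -- padding (2B)
16..20  inode  (4B, 4-aligned)
20..24  -- padding (4B)
24..32  blocks  (8B, 8-aligned)
32..33  attrs  (1B, 1-aligned)
33..36  -- padding (3B)
36..40  crc  (4B, 4-aligned)
40..42  mtime  (2B, 2-aligned)
42..44  reserved  (2B, 2-aligned)
44..48  -- tail padding (4B)
sizeof = 48, alignof = 8
data bytes 35, size 48 → padding 13

13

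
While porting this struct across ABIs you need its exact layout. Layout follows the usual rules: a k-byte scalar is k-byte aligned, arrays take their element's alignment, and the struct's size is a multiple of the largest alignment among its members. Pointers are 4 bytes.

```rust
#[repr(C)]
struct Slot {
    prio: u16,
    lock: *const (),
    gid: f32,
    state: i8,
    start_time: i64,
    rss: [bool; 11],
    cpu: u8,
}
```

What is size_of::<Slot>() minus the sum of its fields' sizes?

9

prio at 0 (size 2, align 2) → ends 2
pad 2 to align 4 for lock
lock at 4 (size 4, align 4) → ends 8
gid at 8 (size 4, align 4) → ends 12
state at 12 (size 1, align 1) → ends 13
pad 3 to align 8 for start_time
start_time at 16 (size 8, align 8) → ends 24
rss at 24 (size 11, align 1) → ends 35
cpu at 35 (size 1, align 1) → ends 36
tail pad 4 to reach multiple of 8
total 40 bytes, alignment 8
data bytes 31, size 40 → padding 9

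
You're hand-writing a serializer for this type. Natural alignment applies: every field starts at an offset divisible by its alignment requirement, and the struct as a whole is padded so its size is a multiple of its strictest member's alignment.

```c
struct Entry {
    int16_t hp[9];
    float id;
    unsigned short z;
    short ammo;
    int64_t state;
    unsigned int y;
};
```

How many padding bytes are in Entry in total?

10

hp at 0 (size 18, align 2) → ends 18
pad 2 to align 4 for id
id at 20 (size 4, align 4) → ends 24
z at 24 (size 2, align 2) → ends 26
ammo at 26 (size 2, align 2) → ends 28
pad 4 to align 8 for state
state at 32 (size 8, align 8) → ends 40
y at 40 (size 4, align 4) → ends 44
tail pad 4 to reach multiple of 8
total 48 bytes, alignment 8
data bytes 38, size 48 → padding 10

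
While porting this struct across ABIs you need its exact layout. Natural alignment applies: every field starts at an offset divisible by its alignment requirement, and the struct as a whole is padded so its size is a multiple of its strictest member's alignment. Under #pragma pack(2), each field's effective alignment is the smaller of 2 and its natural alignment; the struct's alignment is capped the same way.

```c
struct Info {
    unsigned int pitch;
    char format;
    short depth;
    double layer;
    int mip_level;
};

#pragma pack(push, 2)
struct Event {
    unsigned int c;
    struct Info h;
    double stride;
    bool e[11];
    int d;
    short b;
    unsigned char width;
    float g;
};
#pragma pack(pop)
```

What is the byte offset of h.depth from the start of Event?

Info: 0..4  pitch  (4B, 4-aligned); 4..5  format  (1B, 1-aligned); 5..6  -- padding (1B); 6..8  depth  (2B, 2-aligned); 8..16  layer  (8B, 8-aligned); 16..20  mip_level  (4B, 4-aligned); 20..24  -- tail padding (4B); sizeof = 24, alignof = 8
0..4  c  (4B, 2-aligned)
4..28  h  (24B, 2-aligned)
within Info: depth at 6
4 + 6 = 10

10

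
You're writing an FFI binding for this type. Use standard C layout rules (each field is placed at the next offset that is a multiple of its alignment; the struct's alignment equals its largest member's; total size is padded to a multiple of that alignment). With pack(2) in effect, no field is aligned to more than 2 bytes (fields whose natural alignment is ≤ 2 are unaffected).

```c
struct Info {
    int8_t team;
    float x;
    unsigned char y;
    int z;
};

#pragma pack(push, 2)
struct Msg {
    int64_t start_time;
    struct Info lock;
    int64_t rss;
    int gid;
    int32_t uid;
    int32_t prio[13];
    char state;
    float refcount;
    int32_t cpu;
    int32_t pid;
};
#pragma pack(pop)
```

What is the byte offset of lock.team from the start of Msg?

Info: team at 0 (size 1, align 1) → ends 1; pad 3 to align 4 for x; x at 4 (size 4, align 4) → ends 8; y at 8 (size 1, align 1) → ends 9; pad 3 to align 4 for z; z at 12 (size 4, align 4) → ends 16; total 16 bytes, alignment 4
start_time at 0 (size 8, align 2) → ends 8
lock at 8 (size 16, align 2) → ends 24
within Info: team at 0
8 + 0 = 8

8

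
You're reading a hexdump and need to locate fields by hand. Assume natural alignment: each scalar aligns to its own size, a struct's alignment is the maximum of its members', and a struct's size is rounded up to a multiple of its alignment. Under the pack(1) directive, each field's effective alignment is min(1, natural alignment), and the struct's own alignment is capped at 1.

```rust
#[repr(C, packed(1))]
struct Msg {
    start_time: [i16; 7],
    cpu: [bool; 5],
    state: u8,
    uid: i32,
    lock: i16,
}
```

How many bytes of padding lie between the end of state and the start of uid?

0

0..14  start_time  (14B, 1-aligned)
14..19  cpu  (5B, 1-aligned)
19..20  state  (1B, 1-aligned)
20..24  uid  (4B, 1-aligned)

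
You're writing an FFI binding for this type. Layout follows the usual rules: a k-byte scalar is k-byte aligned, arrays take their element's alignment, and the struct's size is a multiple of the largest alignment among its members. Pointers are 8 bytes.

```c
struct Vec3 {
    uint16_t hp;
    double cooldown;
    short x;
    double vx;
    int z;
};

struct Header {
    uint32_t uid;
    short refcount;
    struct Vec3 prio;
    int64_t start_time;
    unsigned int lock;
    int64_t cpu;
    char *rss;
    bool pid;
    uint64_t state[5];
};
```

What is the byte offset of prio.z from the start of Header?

Vec3: 0..2  hp  (2B, 2-aligned); 2..8  -- padding (6B); 8..16  cooldown  (8B, 8-aligned); 16..18  x  (2B, 2-aligned); 18..24  -- padding (6B); 24..32  vx  (8B, 8-aligned); 32..36  z  (4B, 4-aligned); 36..40  -- tail padding (4B); sizeof = 40, alignof = 8
0..4  uid  (4B, 4-aligned)
4..6  refcount  (2B, 2-aligned)
6..8  -- padding (2B)
8..48  prio  (40B, 8-aligned)
within Vec3: z at 32
8 + 32 = 40

40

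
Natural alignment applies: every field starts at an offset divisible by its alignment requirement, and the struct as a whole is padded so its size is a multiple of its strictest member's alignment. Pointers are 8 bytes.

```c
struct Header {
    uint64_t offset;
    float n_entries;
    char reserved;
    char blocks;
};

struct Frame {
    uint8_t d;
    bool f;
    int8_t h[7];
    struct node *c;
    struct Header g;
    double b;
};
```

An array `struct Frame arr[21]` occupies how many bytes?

1008

Header: 0..8  offset  (8B, 8-aligned); 8..12  n_entries  (4B, 4-aligned); 12..13  reserved  (1B, 1-aligned); 13..14  blocks  (1B, 1-aligned); 14..16  -- tail padding (2B); sizeof = 16, alignof = 8
0..1  d  (1B, 1-aligned)
1..2  f  (1B, 1-aligned)
2..9  h  (7B, 1-aligned)
9..16  -- padding (7B)
16..24  c  (8B, 8-aligned)
24..40  g  (16B, 8-aligned)
40..48  b  (8B, 8-aligned)
sizeof = 48, alignof = 8
array of 21: 21 × 48 = 1008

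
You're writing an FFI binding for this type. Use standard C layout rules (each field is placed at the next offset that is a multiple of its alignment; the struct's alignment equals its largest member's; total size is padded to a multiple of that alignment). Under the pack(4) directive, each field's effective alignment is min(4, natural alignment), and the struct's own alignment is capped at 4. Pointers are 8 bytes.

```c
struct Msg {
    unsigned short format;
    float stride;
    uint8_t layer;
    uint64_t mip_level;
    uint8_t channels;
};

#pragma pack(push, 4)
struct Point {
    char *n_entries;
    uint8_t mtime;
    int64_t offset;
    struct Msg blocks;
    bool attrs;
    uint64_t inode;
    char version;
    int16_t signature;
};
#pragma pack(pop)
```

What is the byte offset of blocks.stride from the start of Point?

Msg: format at 0 (size 2, align 2) → ends 2; pad 2 to align 4 for stride; stride at 4 (size 4, align 4) → ends 8; layer at 8 (size 1, align 1) → ends 9; pad 7 to align 8 for mip_level; mip_level at 16 (size 8, align 8) → ends 24; channels at 24 (size 1, align 1) → ends 25; tail pad 7 to reach multiple of 8; total 32 bytes, alignment 8
n_entries at 0 (size 8, align 4) → ends 8
mtime at 8 (size 1, align 1) → ends 9
pad 3 to align 4 for offset
offset at 12 (size 8, align 4) → ends 20
blocks at 20 (size 32, align 4) → ends 52
within Msg: stride at 4
20 + 4 = 24

24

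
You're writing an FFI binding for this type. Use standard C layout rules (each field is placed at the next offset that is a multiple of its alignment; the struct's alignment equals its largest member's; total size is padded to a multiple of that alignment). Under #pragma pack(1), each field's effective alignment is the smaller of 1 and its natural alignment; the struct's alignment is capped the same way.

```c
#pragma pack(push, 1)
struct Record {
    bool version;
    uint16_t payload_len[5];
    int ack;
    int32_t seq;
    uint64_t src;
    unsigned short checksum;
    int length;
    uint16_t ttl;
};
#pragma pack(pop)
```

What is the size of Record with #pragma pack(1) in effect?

version at 0 (size 1, align 1) → ends 1
payload_len at 1 (size 10, align 1) → ends 11
ack at 11 (size 4, align 1) → ends 15
seq at 15 (size 4, align 1) → ends 19
src at 19 (size 8, align 1) → ends 27
checksum at 27 (size 2, align 1) → ends 29
length at 29 (size 4, align 1) → ends 33
ttl at 33 (size 2, align 1) → ends 35
total 35 bytes, alignment 1

35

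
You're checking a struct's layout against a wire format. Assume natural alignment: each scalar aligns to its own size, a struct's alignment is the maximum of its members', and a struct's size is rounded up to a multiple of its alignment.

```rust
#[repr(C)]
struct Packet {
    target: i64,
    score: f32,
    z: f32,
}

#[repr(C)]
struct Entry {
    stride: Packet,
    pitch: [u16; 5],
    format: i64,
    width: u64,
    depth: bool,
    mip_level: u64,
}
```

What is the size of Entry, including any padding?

64 bytes

Packet: @0: target [8B, align 8] → 8; @8: score [4B, align 4] → 12; @12: z [4B, align 4] → 16; size 16, align 8
@0: stride [16B, align 8] → 16
@16: pitch [10B, align 2] → 26
+6 pad (align 8)
@32: format [8B, align 8] → 40
@40: width [8B, align 8] → 48
@48: depth [1B, align 1] → 49
+7 pad (align 8)
@56: mip_level [8B, align 8] → 64
size 64, align 8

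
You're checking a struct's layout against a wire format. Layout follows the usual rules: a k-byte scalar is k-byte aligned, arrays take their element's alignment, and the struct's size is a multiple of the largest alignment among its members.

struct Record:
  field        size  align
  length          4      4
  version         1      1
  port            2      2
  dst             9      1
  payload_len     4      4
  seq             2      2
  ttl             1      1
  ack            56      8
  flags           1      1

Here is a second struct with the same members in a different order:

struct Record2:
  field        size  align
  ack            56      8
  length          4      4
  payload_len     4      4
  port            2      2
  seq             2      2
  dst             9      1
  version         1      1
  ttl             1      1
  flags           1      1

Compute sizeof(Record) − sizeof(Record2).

16

length at 0 (size 4, align 4) → ends 4
version at 4 (size 1, align 1) → ends 5
pad 1 to align 2 for port
port at 6 (size 2, align 2) → ends 8
dst at 8 (size 9, align 1) → ends 17
pad 3 to align 4 for payload_len
payload_len at 20 (size 4, align 4) → ends 24
seq at 24 (size 2, align 2) → ends 26
ttl at 26 (size 1, align 1) → ends 27
pad 5 to align 8 for ack
ack at 32 (size 56, align 8) → ends 88
flags at 88 (size 1, align 1) → ends 89
tail pad 7 to reach multiple of 8
total 96 bytes, alignment 8
— Record2 —
ack at 0 (size 56, align 8) → ends 56
length at 56 (size 4, align 4) → ends 60
payload_len at 60 (size 4, align 4) → ends 64
port at 64 (size 2, align 2) → ends 66
seq at 66 (size 2, align 2) → ends 68
dst at 68 (size 9, align 1) → ends 77
version at 77 (size 1, align 1) → ends 78
ttl at 78 (size 1, align 1) → ends 79
flags at 79 (size 1, align 1) → ends 80
total 80 bytes, alignment 8
96 − 80 = 16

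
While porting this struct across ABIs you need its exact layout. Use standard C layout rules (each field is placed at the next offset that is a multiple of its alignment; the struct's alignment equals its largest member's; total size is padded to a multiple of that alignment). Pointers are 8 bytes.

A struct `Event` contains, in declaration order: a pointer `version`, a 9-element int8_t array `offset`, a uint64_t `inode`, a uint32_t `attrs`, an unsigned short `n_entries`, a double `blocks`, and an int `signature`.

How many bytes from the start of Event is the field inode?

@0: version [8B, align 8] → 8
@8: offset [9B, align 1] → 17
+7 pad (align 8)
@24: inode [8B, align 8] → 32

24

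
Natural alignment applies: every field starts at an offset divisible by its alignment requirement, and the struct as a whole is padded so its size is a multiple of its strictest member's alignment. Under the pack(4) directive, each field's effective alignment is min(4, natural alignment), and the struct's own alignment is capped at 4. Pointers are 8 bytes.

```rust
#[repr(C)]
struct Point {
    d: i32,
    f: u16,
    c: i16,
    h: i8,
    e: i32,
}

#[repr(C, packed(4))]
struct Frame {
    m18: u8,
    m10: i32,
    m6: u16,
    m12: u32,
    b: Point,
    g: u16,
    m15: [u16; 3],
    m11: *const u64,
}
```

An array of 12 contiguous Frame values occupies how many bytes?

Point: @0: d [4B, align 4] → 4; @4: f [2B, align 2] → 6; @6: c [2B, align 2] → 8; @8: h [1B, align 1] → 9; +3 pad (align 4); @12: e [4B, align 4] → 16; size 16, align 4
@0: m18 [1B, align 1] → 1
+3 pad (align 4)
@4: m10 [4B, align 4] → 8
@8: m6 [2B, align 2] → 10
+2 pad (align 4)
@12: m12 [4B, align 4] → 16
@16: b [16B, align 4] → 32
@32: g [2B, align 2] → 34
@34: m15 [6B, align 2] → 40
@40: m11 [8B, align 4] → 48
size 48, align 4
array of 12: 12 × 48 = 576

576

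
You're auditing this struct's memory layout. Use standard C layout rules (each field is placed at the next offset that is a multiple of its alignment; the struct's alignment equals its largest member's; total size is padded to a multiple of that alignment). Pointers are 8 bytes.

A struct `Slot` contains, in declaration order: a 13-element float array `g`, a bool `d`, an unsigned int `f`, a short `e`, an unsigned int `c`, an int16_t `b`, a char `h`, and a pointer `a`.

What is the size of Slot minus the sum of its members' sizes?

0..52  g  (52B, 4-aligned)
52..53  d  (1B, 1-aligned)
53..56  -- padding (3B)
56..60  f  (4B, 4-aligned)
60..62  e  (2B, 2-aligned)
62..64  -- padding (2B)
64..68  c  (4B, 4-aligned)
68..70  b  (2B, 2-aligned)
70..71  h  (1B, 1-aligned)
71..72  -- padding (1B)
72..80  a  (8B, 8-aligned)
sizeof = 80, alignof = 8
data bytes 74, size 80 → padding 6

6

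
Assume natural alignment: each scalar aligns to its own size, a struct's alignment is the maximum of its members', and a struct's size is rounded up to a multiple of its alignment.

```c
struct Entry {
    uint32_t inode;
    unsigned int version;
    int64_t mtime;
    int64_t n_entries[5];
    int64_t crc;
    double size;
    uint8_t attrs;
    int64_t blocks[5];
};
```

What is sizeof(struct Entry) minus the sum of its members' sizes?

@0: inode [4B, align 4] → 4
@4: version [4B, align 4] → 8
@8: mtime [8B, align 8] → 16
@16: n_entries [40B, align 8] → 56
@56: crc [8B, align 8] → 64
@64: size [8B, align 8] → 72
@72: attrs [1B, align 1] → 73
+7 pad (align 8)
@80: blocks [40B, align 8] → 120
size 120, align 8
data bytes 113, size 120 → padding 7

7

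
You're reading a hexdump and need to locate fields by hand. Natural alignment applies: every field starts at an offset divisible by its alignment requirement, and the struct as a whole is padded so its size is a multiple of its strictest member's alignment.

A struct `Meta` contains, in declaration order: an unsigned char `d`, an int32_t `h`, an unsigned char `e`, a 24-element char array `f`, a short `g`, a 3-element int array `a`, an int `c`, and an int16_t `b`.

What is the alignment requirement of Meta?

4

member alignments: d=1, h=4, e=1, f=1, g=2, a=4, c=4, b=2
max = 4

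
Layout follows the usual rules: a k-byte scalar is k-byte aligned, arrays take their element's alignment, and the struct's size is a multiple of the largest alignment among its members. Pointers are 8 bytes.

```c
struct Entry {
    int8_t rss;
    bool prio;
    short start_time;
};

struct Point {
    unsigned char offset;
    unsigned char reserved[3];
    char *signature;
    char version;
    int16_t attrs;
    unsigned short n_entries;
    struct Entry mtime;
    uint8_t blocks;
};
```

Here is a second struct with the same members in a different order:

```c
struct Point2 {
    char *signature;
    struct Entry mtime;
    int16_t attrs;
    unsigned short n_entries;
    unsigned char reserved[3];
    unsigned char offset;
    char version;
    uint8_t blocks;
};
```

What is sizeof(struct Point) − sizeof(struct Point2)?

Entry: 0..1  rss  (1B, 1-aligned); 1..2  prio  (1B, 1-aligned); 2..4  start_time  (2B, 2-aligned); sizeof = 4, alignof = 2
0..1  offset  (1B, 1-aligned)
1..4  reserved  (3B, 1-aligned)
4..8  -- padding (4B)
8..16  signature  (8B, 8-aligned)
16..17  version  (1B, 1-aligned)
17..18  -- padding (1B)
18..20  attrs  (2B, 2-aligned)
20..22  n_entries  (2B, 2-aligned)
22..26  mtime  (4B, 2-aligned)
26..27  blocks  (1B, 1-aligned)
27..32  -- tail padding (5B)
sizeof = 32, alignof = 8
— Point2 —
0..8  signature  (8B, 8-aligned)
8..12  mtime  (4B, 2-aligned)
12..14  attrs  (2B, 2-aligned)
14..16  n_entries  (2B, 2-aligned)
16..19  reserved  (3B, 1-aligned)
19..20  offset  (1B, 1-aligned)
20..21  version  (1B, 1-aligned)
21..22  blocks  (1B, 1-aligned)
22..24  -- tail padding (2B)
sizeof = 24, alignof = 8
32 − 24 = 8

8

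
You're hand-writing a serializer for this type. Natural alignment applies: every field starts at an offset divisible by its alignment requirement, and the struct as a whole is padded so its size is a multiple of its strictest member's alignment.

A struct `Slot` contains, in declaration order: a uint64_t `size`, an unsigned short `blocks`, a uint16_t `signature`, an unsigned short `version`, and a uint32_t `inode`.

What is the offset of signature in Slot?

0..8  size  (8B, 8-aligned)
8..10  blocks  (2B, 2-aligned)
10..12  signature  (2B, 2-aligned)

10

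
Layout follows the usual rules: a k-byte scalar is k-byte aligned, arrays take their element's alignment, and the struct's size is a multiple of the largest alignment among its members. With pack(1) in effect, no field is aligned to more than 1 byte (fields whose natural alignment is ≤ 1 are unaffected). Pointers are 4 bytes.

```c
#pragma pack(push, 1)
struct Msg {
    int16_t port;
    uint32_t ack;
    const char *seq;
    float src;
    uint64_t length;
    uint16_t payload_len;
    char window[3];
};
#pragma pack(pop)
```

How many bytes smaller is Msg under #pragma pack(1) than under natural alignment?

natural layout:
  port at 0 (size 2, align 2) → ends 2
  pad 2 to align 4 for ack
  ack at 4 (size 4, align 4) → ends 8
  seq at 8 (size 4, align 4) → ends 12
  src at 12 (size 4, align 4) → ends 16
  length at 16 (size 8, align 8) → ends 24
  payload_len at 24 (size 2, align 2) → ends 26
  window at 26 (size 3, align 1) → ends 29
  tail pad 3 to reach multiple of 8
  total 32 bytes, alignment 8
packed(1) layout:
  port at 0 (size 2, align 1) → ends 2
  ack at 2 (size 4, align 1) → ends 6
  seq at 6 (size 4, align 1) → ends 10
  src at 10 (size 4, align 1) → ends 14
  length at 14 (size 8, align 1) → ends 22
  payload_len at 22 (size 2, align 1) → ends 24
  window at 24 (size 3, align 1) → ends 27
  total 27 bytes, alignment 1
32 − 27 = 5

5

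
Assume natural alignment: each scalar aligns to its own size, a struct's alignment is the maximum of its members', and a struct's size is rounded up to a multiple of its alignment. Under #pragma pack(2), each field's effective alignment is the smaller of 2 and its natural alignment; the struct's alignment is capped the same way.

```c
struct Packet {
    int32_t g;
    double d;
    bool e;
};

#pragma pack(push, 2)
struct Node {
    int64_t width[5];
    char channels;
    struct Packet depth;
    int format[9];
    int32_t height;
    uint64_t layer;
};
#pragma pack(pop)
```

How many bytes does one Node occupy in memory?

114

Packet: @0: g [4B, align 4] → 4; +4 pad (align 8); @8: d [8B, align 8] → 16; @16: e [1B, align 1] → 17; +7 tail pad (align 8); size 24, align 8
@0: width [40B, align 2] → 40
@40: channels [1B, align 1] → 41
+1 pad (align 2)
@42: depth [24B, align 2] → 66
@66: format [36B, align 2] → 102
@102: height [4B, align 2] → 106
@106: layer [8B, align 2] → 114
size 114, align 2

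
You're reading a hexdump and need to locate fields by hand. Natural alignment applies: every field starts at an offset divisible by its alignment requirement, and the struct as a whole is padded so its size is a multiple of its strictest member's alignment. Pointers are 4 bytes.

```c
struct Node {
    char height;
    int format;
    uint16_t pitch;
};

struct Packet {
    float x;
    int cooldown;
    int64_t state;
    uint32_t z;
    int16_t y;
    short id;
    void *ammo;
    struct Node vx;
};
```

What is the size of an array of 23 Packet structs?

920

Node: 0..1  height  (1B, 1-aligned); 1..4  -- padding (3B); 4..8  format  (4B, 4-aligned); 8..10  pitch  (2B, 2-aligned); 10..12  -- tail padding (2B); sizeof = 12, alignof = 4
0..4  x  (4B, 4-aligned)
4..8  cooldown  (4B, 4-aligned)
8..16  state  (8B, 8-aligned)
16..20  z  (4B, 4-aligned)
20..22  y  (2B, 2-aligned)
22..24  id  (2B, 2-aligned)
24..28  ammo  (4B, 4-aligned)
28..40  vx  (12B, 4-aligned)
sizeof = 40, alignof = 8
array of 23: 23 × 40 = 920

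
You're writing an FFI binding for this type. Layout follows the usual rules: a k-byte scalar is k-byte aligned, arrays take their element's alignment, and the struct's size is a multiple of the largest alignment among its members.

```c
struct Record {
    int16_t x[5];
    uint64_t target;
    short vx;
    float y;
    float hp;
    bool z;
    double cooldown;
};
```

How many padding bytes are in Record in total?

11

x at 0 (size 10, align 2) → ends 10
pad 6 to align 8 for target
target at 16 (size 8, align 8) → ends 24
vx at 24 (size 2, align 2) → ends 26
pad 2 to align 4 for y
y at 28 (size 4, align 4) → ends 32
hp at 32 (size 4, align 4) → ends 36
z at 36 (size 1, align 1) → ends 37
pad 3 to align 8 for cooldown
cooldown at 40 (size 8, align 8) → ends 48
total 48 bytes, alignment 8
data bytes 37, size 48 → padding 11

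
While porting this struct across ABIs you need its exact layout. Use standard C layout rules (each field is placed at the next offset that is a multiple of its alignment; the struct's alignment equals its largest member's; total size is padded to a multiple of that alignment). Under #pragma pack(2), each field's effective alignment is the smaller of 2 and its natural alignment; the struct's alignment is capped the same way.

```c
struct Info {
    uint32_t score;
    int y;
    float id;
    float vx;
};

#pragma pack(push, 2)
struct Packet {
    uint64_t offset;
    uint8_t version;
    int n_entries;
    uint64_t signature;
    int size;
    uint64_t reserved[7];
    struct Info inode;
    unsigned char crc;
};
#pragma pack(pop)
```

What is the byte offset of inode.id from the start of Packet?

90

Info: @0: score [4B, align 4] → 4; @4: y [4B, align 4] → 8; @8: id [4B, align 4] → 12; @12: vx [4B, align 4] → 16; size 16, align 4
@0: offset [8B, align 2] → 8
@8: version [1B, align 1] → 9
+1 pad (align 2)
@10: n_entries [4B, align 2] → 14
@14: signature [8B, align 2] → 22
@22: size [4B, align 2] → 26
@26: reserved [56B, align 2] → 82
@82: inode [16B, align 2] → 98
within Info: id at 8
82 + 8 = 90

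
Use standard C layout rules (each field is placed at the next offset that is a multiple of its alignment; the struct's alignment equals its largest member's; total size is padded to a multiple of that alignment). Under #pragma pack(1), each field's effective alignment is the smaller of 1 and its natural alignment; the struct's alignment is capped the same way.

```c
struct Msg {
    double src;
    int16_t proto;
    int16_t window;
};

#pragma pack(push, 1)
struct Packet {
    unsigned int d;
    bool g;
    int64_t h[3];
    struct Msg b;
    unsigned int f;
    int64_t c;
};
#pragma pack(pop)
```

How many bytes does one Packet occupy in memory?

57

Msg: src at 0 (size 8, align 8) → ends 8; proto at 8 (size 2, align 2) → ends 10; window at 10 (size 2, align 2) → ends 12; tail pad 4 to reach multiple of 8; total 16 bytes, alignment 8
d at 0 (size 4, align 1) → ends 4
g at 4 (size 1, align 1) → ends 5
h at 5 (size 24, align 1) → ends 29
b at 29 (size 16, align 1) → ends 45
f at 45 (size 4, align 1) → ends 49
c at 49 (size 8, align 1) → ends 57
total 57 bytes, alignment 1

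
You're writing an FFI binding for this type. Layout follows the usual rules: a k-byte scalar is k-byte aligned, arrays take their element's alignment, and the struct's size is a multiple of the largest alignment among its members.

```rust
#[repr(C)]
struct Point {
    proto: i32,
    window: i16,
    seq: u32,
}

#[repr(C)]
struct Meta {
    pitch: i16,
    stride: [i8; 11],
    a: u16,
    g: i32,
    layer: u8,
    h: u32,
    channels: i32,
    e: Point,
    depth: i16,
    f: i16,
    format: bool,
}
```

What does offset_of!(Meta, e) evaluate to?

32

Point: 0..4  proto  (4B, 4-aligned); 4..6  window  (2B, 2-aligned); 6..8  -- padding (2B); 8..12  seq  (4B, 4-aligned); sizeof = 12, alignof = 4
0..2  pitch  (2B, 2-aligned)
2..13  stride  (11B, 1-aligned)
13..14  -- padding (1B)
14..16  a  (2B, 2-aligned)
16..20  g  (4B, 4-aligned)
20..21  layer  (1B, 1-aligned)
21..24  -- padding (3B)
24..28  h  (4B, 4-aligned)
28..32  channels  (4B, 4-aligned)
32..44  e  (12B, 4-aligned)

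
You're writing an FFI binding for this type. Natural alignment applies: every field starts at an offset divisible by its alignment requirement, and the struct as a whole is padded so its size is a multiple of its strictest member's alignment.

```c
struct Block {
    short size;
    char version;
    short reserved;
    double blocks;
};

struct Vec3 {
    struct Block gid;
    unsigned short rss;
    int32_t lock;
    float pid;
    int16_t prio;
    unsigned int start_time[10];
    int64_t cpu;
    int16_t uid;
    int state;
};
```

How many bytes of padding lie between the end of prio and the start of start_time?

2

Block: 0..2  size  (2B, 2-aligned); 2..3  version  (1B, 1-aligned); 3..4  -- padding (1B); 4..6  reserved  (2B, 2-aligned); 6..8  -- padding (2B); 8..16  blocks  (8B, 8-aligned); sizeof = 16, alignof = 8
0..16  gid  (16B, 8-aligned)
16..18  rss  (2B, 2-aligned)
18..20  -- padding (2B)
20..24  lock  (4B, 4-aligned)
24..28  pid  (4B, 4-aligned)
28..30  prio  (2B, 2-aligned)
30..32  -- padding (2B)
32..72  start_time  (40B, 4-aligned)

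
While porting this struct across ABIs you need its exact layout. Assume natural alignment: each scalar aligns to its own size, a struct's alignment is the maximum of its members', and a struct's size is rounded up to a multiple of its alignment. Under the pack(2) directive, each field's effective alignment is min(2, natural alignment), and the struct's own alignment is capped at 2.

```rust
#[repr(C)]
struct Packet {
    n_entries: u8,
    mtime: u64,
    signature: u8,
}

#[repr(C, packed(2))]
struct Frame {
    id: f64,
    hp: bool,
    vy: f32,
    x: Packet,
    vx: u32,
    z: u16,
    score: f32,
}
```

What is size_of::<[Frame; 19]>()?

912

Packet: n_entries at 0 (size 1, align 1) → ends 1; pad 7 to align 8 for mtime; mtime at 8 (size 8, align 8) → ends 16; signature at 16 (size 1, align 1) → ends 17; tail pad 7 to reach multiple of 8; total 24 bytes, alignment 8
id at 0 (size 8, align 2) → ends 8
hp at 8 (size 1, align 1) → ends 9
pad 1 to align 2 for vy
vy at 10 (size 4, align 2) → ends 14
x at 14 (size 24, align 2) → ends 38
vx at 38 (size 4, align 2) → ends 42
z at 42 (size 2, align 2) → ends 44
score at 44 (size 4, align 2) → ends 48
total 48 bytes, alignment 2
array of 19: 19 × 48 = 912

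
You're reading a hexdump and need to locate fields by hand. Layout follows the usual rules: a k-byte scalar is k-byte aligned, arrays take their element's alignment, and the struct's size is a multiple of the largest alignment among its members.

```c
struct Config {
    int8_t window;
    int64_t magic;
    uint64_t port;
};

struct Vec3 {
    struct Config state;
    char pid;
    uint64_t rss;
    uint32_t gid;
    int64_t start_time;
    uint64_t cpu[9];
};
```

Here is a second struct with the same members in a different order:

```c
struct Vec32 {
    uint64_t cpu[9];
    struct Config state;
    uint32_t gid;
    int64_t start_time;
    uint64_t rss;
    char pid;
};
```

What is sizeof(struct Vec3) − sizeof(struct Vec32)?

0

Config: @0: window [1B, align 1] → 1; +7 pad (align 8); @8: magic [8B, align 8] → 16; @16: port [8B, align 8] → 24; size 24, align 8
@0: state [24B, align 8] → 24
@24: pid [1B, align 1] → 25
+7 pad (align 8)
@32: rss [8B, align 8] → 40
@40: gid [4B, align 4] → 44
+4 pad (align 8)
@48: start_time [8B, align 8] → 56
@56: cpu [72B, align 8] → 128
size 128, align 8
— Vec32 —
@0: cpu [72B, align 8] → 72
@72: state [24B, align 8] → 96
@96: gid [4B, align 4] → 100
+4 pad (align 8)
@104: start_time [8B, align 8] → 112
@112: rss [8B, align 8] → 120
@120: pid [1B, align 1] → 121
+7 tail pad (align 8)
size 128, align 8
128 − 128 = 0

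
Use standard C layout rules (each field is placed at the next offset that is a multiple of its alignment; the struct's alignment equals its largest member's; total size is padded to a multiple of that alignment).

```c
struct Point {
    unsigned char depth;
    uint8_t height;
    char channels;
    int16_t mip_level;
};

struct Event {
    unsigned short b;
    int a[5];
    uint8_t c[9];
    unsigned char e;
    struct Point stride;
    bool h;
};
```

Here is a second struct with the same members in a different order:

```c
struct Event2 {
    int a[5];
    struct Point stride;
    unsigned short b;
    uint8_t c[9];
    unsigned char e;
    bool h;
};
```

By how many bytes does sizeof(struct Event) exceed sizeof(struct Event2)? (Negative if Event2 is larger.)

Point: depth at 0 (size 1, align 1) → ends 1; height at 1 (size 1, align 1) → ends 2; channels at 2 (size 1, align 1) → ends 3; pad 1 to align 2 for mip_level; mip_level at 4 (size 2, align 2) → ends 6; total 6 bytes, alignment 2
b at 0 (size 2, align 2) → ends 2
pad 2 to align 4 for a
a at 4 (size 20, align 4) → ends 24
c at 24 (size 9, align 1) → ends 33
e at 33 (size 1, align 1) → ends 34
stride at 34 (size 6, align 2) → ends 40
h at 40 (size 1, align 1) → ends 41
tail pad 3 to reach multiple of 4
total 44 bytes, alignment 4
— Event2 —
a at 0 (size 20, align 4) → ends 20
stride at 20 (size 6, align 2) → ends 26
b at 26 (size 2, align 2) → ends 28
c at 28 (size 9, align 1) → ends 37
e at 37 (size 1, align 1) → ends 38
h at 38 (size 1, align 1) → ends 39
tail pad 1 to reach multiple of 4
total 40 bytes, alignment 4
44 − 40 = 4

4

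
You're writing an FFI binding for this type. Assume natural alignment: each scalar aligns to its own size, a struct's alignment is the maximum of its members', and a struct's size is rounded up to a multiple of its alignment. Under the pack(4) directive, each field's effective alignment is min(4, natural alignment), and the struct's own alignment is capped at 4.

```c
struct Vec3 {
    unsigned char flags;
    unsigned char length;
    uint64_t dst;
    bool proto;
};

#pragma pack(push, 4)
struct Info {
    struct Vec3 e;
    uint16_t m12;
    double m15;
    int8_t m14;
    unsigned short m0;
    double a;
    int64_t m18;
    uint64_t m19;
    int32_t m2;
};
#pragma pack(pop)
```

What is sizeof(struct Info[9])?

Vec3: 0..1  flags  (1B, 1-aligned); 1..2  length  (1B, 1-aligned); 2..8  -- padding (6B); 8..16  dst  (8B, 8-aligned); 16..17  proto  (1B, 1-aligned); 17..24  -- tail padding (7B); sizeof = 24, alignof = 8
0..24  e  (24B, 4-aligned)
24..26  m12  (2B, 2-aligned)
26..28  -- padding (2B)
28..36  m15  (8B, 4-aligned)
36..37  m14  (1B, 1-aligned)
37..38  -- padding (1B)
38..40  m0  (2B, 2-aligned)
40..48  a  (8B, 4-aligned)
48..56  m18  (8B, 4-aligned)
56..64  m19  (8B, 4-aligned)
64..68  m2  (4B, 4-aligned)
sizeof = 68, alignof = 4
array of 9: 9 × 68 = 612

612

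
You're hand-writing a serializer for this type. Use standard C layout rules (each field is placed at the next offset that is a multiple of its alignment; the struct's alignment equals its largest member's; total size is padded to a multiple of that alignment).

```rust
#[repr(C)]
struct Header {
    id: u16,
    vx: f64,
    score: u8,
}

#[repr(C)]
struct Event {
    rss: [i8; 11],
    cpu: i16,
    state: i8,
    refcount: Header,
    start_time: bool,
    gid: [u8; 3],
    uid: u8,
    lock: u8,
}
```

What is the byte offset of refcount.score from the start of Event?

32

Header: id at 0 (size 2, align 2) → ends 2; pad 6 to align 8 for vx; vx at 8 (size 8, align 8) → ends 16; score at 16 (size 1, align 1) → ends 17; tail pad 7 to reach multiple of 8; total 24 bytes, alignment 8
rss at 0 (size 11, align 1) → ends 11
pad 1 to align 2 for cpu
cpu at 12 (size 2, align 2) → ends 14
state at 14 (size 1, align 1) → ends 15
pad 1 to align 8 for refcount
refcount at 16 (size 24, align 8) → ends 40
within Header: score at 16
16 + 16 = 32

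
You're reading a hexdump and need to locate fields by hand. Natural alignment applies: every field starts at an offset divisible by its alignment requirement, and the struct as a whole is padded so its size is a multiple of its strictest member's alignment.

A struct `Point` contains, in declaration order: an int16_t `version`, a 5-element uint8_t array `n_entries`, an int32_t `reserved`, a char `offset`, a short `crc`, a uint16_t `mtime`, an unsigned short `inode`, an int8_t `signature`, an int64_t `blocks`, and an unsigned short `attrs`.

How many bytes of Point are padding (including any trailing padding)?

0..2  version  (2B, 2-aligned)
2..7  n_entries  (5B, 1-aligned)
7..8  -- padding (1B)
8..12  reserved  (4B, 4-aligned)
12..13  offset  (1B, 1-aligned)
13..14  -- padding (1B)
14..16  crc  (2B, 2-aligned)
16..18  mtime  (2B, 2-aligned)
18..20  inode  (2B, 2-aligned)
20..21  signature  (1B, 1-aligned)
21..24  -- padding (3B)
24..32  blocks  (8B, 8-aligned)
32..34  attrs  (2B, 2-aligned)
34..40  -- tail padding (6B)
sizeof = 40, alignof = 8
data bytes 29, size 40 → padding 11

11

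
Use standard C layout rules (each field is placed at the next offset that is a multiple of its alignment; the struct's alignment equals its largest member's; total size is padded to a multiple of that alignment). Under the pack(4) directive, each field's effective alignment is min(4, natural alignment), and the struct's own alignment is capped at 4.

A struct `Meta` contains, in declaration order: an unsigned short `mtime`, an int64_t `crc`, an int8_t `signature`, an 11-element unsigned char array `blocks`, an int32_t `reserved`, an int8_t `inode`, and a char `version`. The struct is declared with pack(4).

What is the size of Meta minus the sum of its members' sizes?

4

@0: mtime [2B, align 2] → 2
+2 pad (align 4)
@4: crc [8B, align 4] → 12
@12: signature [1B, align 1] → 13
@13: blocks [11B, align 1] → 24
@24: reserved [4B, align 4] → 28
@28: inode [1B, align 1] → 29
@29: version [1B, align 1] → 30
+2 tail pad (align 4)
size 32, align 4
data bytes 28, size 32 → padding 4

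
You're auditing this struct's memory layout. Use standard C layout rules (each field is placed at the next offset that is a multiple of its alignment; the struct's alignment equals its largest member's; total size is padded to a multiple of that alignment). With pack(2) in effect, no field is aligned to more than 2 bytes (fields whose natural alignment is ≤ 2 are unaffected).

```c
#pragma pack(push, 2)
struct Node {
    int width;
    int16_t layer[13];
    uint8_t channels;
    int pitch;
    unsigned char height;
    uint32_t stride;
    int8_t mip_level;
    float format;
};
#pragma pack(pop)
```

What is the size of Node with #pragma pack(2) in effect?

48

0..4  width  (4B, 2-aligned)
4..30  layer  (26B, 2-aligned)
30..31  channels  (1B, 1-aligned)
31..32  -- padding (1B)
32..36  pitch  (4B, 2-aligned)
36..37  height  (1B, 1-aligned)
37..38  -- padding (1B)
38..42  stride  (4B, 2-aligned)
42..43  mip_level  (1B, 1-aligned)
43..44  -- padding (1B)
44..48  format  (4B, 2-aligned)
sizeof = 48, alignof = 2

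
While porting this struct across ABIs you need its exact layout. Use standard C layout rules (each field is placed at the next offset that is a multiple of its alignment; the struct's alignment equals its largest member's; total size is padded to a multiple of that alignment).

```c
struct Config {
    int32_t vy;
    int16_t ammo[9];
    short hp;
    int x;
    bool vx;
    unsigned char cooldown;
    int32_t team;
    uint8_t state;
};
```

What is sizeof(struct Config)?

0..4  vy  (4B, 4-aligned)
4..22  ammo  (18B, 2-aligned)
22..24  hp  (2B, 2-aligned)
24..28  x  (4B, 4-aligned)
28..29  vx  (1B, 1-aligned)
29..30  cooldown  (1B, 1-aligned)
30..32  -- padding (2B)
32..36  team  (4B, 4-aligned)
36..37  state  (1B, 1-aligned)
37..40  -- tail padding (3B)
sizeof = 40, alignof = 4

40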